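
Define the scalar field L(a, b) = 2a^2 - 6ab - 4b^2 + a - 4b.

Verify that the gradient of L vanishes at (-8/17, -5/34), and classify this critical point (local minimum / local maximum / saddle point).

saddle point

∇L = (4a - 6b + 1, -6a - 8b - 4); substituting (-8/17, -5/34) gives ∇L = (0, 0), so (-8/17, -5/34) is indeed a critical point.
The Hessian of L is constant: H = [[4, -6], [-6, -8]].
det(H) = 4·(-8) − (-6)² = -68.
Since det(H) < 0, H is indefinite and the critical point is a saddle point.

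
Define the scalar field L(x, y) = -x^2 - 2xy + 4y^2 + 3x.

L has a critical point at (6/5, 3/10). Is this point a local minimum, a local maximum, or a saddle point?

The Hessian of L is constant: H = [[-2, -2], [-2, 8]].
det(H) = (-2)·8 − (-2)² = -20.
Since det(H) < 0, H is indefinite and the critical point is a saddle point.

saddle point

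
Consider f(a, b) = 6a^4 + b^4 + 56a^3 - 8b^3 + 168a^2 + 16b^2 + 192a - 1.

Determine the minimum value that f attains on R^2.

f(a,b) separates as P(a) + Q(b) − 1, so its minimum is min P + min Q − 1.
P'(a) = 24(a + 1)(a + 2)(a + 4) vanishes at a ∈ {-4, -2, -1}; Q'(b) = 4b(b - 4)(b - 2) vanishes at b ∈ {0, 2, 4}.
Local minima of P (where P''>0): P(-4)=-128, P(-1)=-74. Local minima of Q: Q(0)=0, Q(4)=0.
So the global minimum of f is P(-4) + Q(0) − 1 = -128 + 0 − 1 = -129, attained at (-4, 0).

-129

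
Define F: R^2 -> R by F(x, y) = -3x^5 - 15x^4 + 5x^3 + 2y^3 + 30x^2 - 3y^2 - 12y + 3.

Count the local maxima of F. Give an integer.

2

F separates as a function of x plus a function of y, so ∇F=0 decouples.
∂F/∂x = -15x(x - 1)(x + 1)(x + 4) = 0 at x ∈ {-4, -1, 0, 1}; ∂F/∂y = 6(y - 2)(y + 1) = 0 at y ∈ {-1, 2}.
The Hessian is diagonal: diag(F_xx, F_yy). Second derivatives: F_xx(-4)=900, F_xx(-1)=-90, F_xx(0)=60, F_xx(1)=-150; F_yy(-1)=-18, F_yy(2)=18.
Local maxima occur where both diagonal entries negative: (-1, -1), (1, -1). Count: 2.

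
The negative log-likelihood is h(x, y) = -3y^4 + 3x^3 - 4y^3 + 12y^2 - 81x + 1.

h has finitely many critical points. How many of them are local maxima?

h separates as a function of x plus a function of y, so ∇h=0 decouples.
∂h/∂x = 9(x - 3)(x + 3) = 0 at x ∈ {-3, 3}; ∂h/∂y = -12y(y - 1)(y + 2) = 0 at y ∈ {-2, 0, 1}.
The Hessian is diagonal: diag(h_xx, h_yy). Second derivatives: h_xx(-3)=-54, h_xx(3)=54; h_yy(-2)=-72, h_yy(0)=24, h_yy(1)=-36.
Local maxima occur where both diagonal entries negative: (-3, -2), (-3, 1). Count: 2.

2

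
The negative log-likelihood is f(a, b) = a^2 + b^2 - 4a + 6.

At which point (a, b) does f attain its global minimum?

f(a,b) separates as P(a) + Q(b) + 6, so its minimum is min P + min Q + 6.
P'(a) = 2a - 4 vanishes at a ∈ {2}; Q'(b) = 2b vanishes at b ∈ {0}.
Local minima of P (where P''>0): P(2)=-4. Local minima of Q: Q(0)=0.
So the global minimum of f is P(2) + Q(0) + 6 = -4 + 0 + 6 = 2, attained at (2, 0).

(2, 0)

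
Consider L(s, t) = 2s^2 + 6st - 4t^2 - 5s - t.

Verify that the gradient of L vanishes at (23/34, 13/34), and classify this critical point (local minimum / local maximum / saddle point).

saddle point

∇L = (4s + 6t - 5, 6s - 8t - 1); substituting (23/34, 13/34) gives ∇L = (0, 0), so (23/34, 13/34) is indeed a critical point.
The Hessian of L is constant: H = [[4, 6], [6, -8]].
det(H) = 4·(-8) − 6² = -68.
Since det(H) < 0, H is indefinite and the critical point is a saddle point.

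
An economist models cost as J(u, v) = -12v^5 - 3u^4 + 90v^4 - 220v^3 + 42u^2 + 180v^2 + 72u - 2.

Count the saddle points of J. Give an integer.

J separates as a function of u plus a function of v, so ∇J=0 decouples.
∂J/∂u = -12(u - 3)(u + 1)(u + 2) = 0 at u ∈ {-2, -1, 3}; ∂J/∂v = -60v(v - 3)(v - 2)(v - 1) = 0 at v ∈ {0, 1, 2, 3}.
The Hessian is diagonal: diag(J_uu, J_vv). Second derivatives: J_uu(-2)=-60, J_uu(-1)=48, J_uu(3)=-240; J_vv(0)=360, J_vv(1)=-120, J_vv(2)=120, J_vv(3)=-360.
Saddle points occur where the two diagonal entries have opposite signs: (-2, 0), (-2, 2), (-1, 1), (-1, 3), (3, 0), (3, 2). Count: 6.

6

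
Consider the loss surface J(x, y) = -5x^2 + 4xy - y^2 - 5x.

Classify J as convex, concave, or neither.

J is quadratic, so its Hessian is the constant matrix H = [[-10, 4], [4, -2]].
det(H) = 4, tr(H) = -12.
det(H) > 0 and tr(H) < 0, so H is negative definite everywhere: concave.

concave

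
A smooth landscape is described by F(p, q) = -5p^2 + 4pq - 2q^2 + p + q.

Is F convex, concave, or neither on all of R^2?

F is quadratic, so its Hessian is the constant matrix H = [[-10, 4], [4, -4]].
det(H) = 24, tr(H) = -14.
det(H) > 0 and tr(H) < 0, so H is negative definite everywhere: concave.

concave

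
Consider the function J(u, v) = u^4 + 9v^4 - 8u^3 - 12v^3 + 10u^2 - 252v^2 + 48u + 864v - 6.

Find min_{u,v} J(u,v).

-4451

J(u,v) separates as P(u) + Q(v) − 6, so its minimum is min P + min Q − 6.
P'(u) = 4(u - 4)(u - 3)(u + 1) vanishes at u ∈ {-1, 3, 4}; Q'(v) = 36(v - 3)(v - 2)(v + 4) vanishes at v ∈ {-4, 2, 3}.
Local minima of P (where P''>0): P(-1)=-29, P(4)=96. Local minima of Q: Q(-4)=-4416, Q(3)=729.
So the global minimum of J is P(-1) + Q(-4) − 6 = -29 − 4416 − 6 = -4451, attained at (-1, -4).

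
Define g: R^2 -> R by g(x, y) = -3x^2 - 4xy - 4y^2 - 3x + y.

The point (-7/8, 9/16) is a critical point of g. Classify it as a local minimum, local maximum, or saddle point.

local maximum

The Hessian of g is constant: H = [[-6, -4], [-4, -8]].
det(H) = (-6)·(-8) − (-4)² = 32.
det(H) > 0 and tr(H) = -14 < 0, so H is negative definite and the point is a local maximum.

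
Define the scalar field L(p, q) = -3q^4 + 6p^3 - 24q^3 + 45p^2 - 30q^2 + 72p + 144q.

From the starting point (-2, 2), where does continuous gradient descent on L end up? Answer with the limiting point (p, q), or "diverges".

diverges

L is separable, so gradient descent decouples: p follows -∂L/∂p, q follows -∂L/∂q.
∂L/∂p = 18(p + 1)(p + 4); at p=-2 this is -36, so p increases.
∂L/∂q = -12(q - 1)(q + 3)(q + 4); at q=2 this is -360, so q increases.
The q-coordinate has no critical point in that direction and runs off to infinity.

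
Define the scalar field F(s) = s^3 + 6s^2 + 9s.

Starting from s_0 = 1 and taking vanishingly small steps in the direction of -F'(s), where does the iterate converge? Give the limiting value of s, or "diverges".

-1

F'(s) = 3(s + 1)(s + 3), so F'(1) = 24.
Gradient descent moves in the -F' direction, i.e. s is decreasing.
The nearest critical point in that direction is s = -1, where F'' = 6 > 0 (a local minimum). The iterate converges there.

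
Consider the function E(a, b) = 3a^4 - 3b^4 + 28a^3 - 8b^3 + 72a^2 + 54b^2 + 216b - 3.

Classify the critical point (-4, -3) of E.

The mixed partial ∂²E/∂a∂b is 0, so the Hessian at any point is diag(E_aa, E_bb) = diag(12(3a^2 + 14a + 12), 12(-3b^2 - 4b + 9)).
At (-4, -3): H = diag(48, -72).
The eigenvalues have opposite signs, so H is indefinite: a saddle point.

saddle point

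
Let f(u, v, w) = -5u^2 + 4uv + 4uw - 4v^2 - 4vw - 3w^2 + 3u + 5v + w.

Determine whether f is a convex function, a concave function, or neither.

f is quadratic, so its Hessian is the constant matrix H = [[-10, 4, 4], [4, -8, -4], [4, -4, -6]].
Leading principal minors: -10, 64, -224.
Signs alternate −, +, − ⇒ H ≺ 0 ⇒ concave.

concave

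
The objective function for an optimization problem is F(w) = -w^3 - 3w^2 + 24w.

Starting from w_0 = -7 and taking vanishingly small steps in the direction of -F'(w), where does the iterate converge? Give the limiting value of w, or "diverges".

-4

F'(w) = -3(w - 2)(w + 4), so F'(-7) = -81.
Gradient descent moves in the -F' direction, i.e. w is increasing.
The nearest critical point in that direction is w = -4, where F'' = 18 > 0 (a local minimum). The iterate converges there.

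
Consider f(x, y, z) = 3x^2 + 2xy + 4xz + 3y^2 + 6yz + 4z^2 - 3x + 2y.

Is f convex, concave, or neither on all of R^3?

f is quadratic, so its Hessian is the constant matrix H = [[6, 2, 4], [2, 6, 6], [4, 6, 8]].
Leading principal minors: 6, 32, 40.
All positive ⇒ H ≻ 0 ⇒ convex.

convex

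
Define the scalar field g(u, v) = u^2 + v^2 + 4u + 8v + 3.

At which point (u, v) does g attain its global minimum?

(-2, -4)

g(u,v) separates as P(u) + Q(v) + 3, so its minimum is min P + min Q + 3.
P'(u) = 2u + 4 vanishes at u ∈ {-2}; Q'(v) = 2v + 8 vanishes at v ∈ {-4}.
Local minima of P (where P''>0): P(-2)=-4. Local minima of Q: Q(-4)=-16.
So the global minimum of g is P(-2) + Q(-4) + 3 = -4 − 16 + 3 = -17, attained at (-2, -4).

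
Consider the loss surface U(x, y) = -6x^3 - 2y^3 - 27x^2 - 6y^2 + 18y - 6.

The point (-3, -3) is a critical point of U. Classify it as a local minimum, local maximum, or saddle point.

The mixed partial ∂²U/∂x∂y is 0, so the Hessian at any point is diag(U_xx, U_yy) = diag(-18(2x + 3), -12(y + 1)).
At (-3, -3): H = diag(54, 24).
Both eigenvalues are positive, so H is positive definite: a local minimum.

local minimum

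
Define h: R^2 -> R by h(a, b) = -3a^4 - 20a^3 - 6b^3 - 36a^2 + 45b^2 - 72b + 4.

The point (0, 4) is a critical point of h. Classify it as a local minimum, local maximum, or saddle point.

local maximum

The mixed partial ∂²h/∂a∂b is 0, so the Hessian at any point is diag(h_aa, h_bb) = diag(-12(3a^2 + 10a + 6), 18(-2b + 5)).
At (0, 4): H = diag(-72, -54).
Both eigenvalues are negative, so H is negative definite: a local maximum.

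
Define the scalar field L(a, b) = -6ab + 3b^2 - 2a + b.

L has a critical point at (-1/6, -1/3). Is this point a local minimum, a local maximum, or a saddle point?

The Hessian of L is constant: H = [[0, -6], [-6, 6]].
det(H) = 0·6 − (-6)² = -36.
Since det(H) < 0, H is indefinite and the critical point is a saddle point.

saddle point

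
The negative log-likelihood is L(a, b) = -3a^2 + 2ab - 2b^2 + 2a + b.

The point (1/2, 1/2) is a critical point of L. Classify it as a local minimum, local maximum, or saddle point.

The Hessian of L is constant: H = [[-6, 2], [2, -4]].
det(H) = (-6)·(-4) − 2² = 20.
det(H) > 0 and tr(H) = -10 < 0, so H is negative definite and the point is a local maximum.

local maximum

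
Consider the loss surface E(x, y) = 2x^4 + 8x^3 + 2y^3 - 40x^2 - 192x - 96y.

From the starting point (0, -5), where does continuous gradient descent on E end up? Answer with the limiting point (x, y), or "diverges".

E is separable, so gradient descent decouples: x follows -∂E/∂x, y follows -∂E/∂y.
∂E/∂x = 8(x - 3)(x + 2)(x + 4); at x=0 this is -192, so x increases.
∂E/∂y = 6(y - 4)(y + 4); at y=-5 this is 54, so y decreases.
The y-coordinate has no critical point in that direction and runs off to infinity.

diverges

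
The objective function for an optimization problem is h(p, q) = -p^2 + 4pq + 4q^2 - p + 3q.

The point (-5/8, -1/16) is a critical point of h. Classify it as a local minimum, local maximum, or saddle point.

saddle point

The Hessian of h is constant: H = [[-2, 4], [4, 8]].
det(H) = (-2)·8 − 4² = -32.
Since det(H) < 0, H is indefinite and the critical point is a saddle point.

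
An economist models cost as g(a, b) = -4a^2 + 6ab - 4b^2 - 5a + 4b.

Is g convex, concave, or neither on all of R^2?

g is quadratic, so its Hessian is the constant matrix H = [[-8, 6], [6, -8]].
det(H) = 28, tr(H) = -16.
det(H) > 0 and tr(H) < 0, so H is negative definite everywhere: concave.

concave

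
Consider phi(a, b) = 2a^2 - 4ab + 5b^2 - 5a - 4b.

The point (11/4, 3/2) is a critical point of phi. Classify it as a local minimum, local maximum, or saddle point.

The Hessian of phi is constant: H = [[4, -4], [-4, 10]].
det(H) = 4·10 − (-4)² = 24.
det(H) > 0 and tr(H) = 14 > 0, so H is positive definite and the point is a local minimum.

local minimum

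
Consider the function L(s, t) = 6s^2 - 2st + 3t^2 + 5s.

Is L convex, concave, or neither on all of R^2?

convex

L is quadratic, so its Hessian is the constant matrix H = [[12, -2], [-2, 6]].
det(H) = 68, tr(H) = 18.
det(H) > 0 and tr(H) > 0, so H is positive definite everywhere: convex.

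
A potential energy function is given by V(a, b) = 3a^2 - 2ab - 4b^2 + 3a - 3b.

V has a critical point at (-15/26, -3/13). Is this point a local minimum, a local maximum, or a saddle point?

saddle point

The Hessian of V is constant: H = [[6, -2], [-2, -8]].
det(H) = 6·(-8) − (-2)² = -52.
Since det(H) < 0, H is indefinite and the critical point is a saddle point.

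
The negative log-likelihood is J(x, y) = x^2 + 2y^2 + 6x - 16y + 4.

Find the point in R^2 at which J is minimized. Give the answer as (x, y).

J(x,y) separates as P(x) + Q(y) + 4, so its minimum is min P + min Q + 4.
P'(x) = 2x + 6 vanishes at x ∈ {-3}; Q'(y) = 4y - 16 vanishes at y ∈ {4}.
Local minima of P (where P''>0): P(-3)=-9. Local minima of Q: Q(4)=-32.
So the global minimum of J is P(-3) + Q(4) + 4 = -9 − 32 + 4 = -37, attained at (-3, 4).

(-3, 4)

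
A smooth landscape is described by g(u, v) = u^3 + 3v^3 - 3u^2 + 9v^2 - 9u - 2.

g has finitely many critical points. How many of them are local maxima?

1

g separates as a function of u plus a function of v, so ∇g=0 decouples.
∂g/∂u = 3(u - 3)(u + 1) = 0 at u ∈ {-1, 3}; ∂g/∂v = 9v(v + 2) = 0 at v ∈ {-2, 0}.
The Hessian is diagonal: diag(g_uu, g_vv). Second derivatives: g_uu(-1)=-12, g_uu(3)=12; g_vv(-2)=-18, g_vv(0)=18.
Local maxima occur where both diagonal entries negative: (-1, -2). Count: 1.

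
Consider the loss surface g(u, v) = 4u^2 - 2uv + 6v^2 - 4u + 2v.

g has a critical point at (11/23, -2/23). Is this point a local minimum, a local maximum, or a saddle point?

local minimum

The Hessian of g is constant: H = [[8, -2], [-2, 12]].
det(H) = 8·12 − (-2)² = 92.
det(H) > 0 and tr(H) = 20 > 0, so H is positive definite and the point is a local minimum.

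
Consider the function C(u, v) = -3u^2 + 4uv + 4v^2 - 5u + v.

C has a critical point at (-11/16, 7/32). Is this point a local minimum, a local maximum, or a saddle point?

saddle point

The Hessian of C is constant: H = [[-6, 4], [4, 8]].
det(H) = (-6)·8 − 4² = -64.
Since det(H) < 0, H is indefinite and the critical point is a saddle point.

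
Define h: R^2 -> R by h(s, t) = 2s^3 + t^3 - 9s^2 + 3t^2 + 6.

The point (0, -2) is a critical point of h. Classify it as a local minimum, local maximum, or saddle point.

The mixed partial ∂²h/∂s∂t is 0, so the Hessian at any point is diag(h_ss, h_tt) = diag(6(2s - 3), 6(t + 1)).
At (0, -2): H = diag(-18, -6).
Both eigenvalues are negative, so H is negative definite: a local maximum.

local maximum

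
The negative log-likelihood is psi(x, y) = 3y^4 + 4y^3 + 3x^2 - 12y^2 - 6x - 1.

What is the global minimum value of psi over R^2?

-36

psi(x,y) separates as P(x) + Q(y) − 1, so its minimum is min P + min Q − 1.
P'(x) = 6x - 6 vanishes at x ∈ {1}; Q'(y) = 12y(y - 1)(y + 2) vanishes at y ∈ {-2, 0, 1}.
Local minima of P (where P''>0): P(1)=-3. Local minima of Q: Q(-2)=-32, Q(1)=-5.
So the global minimum of psi is P(1) + Q(-2) − 1 = -3 − 32 − 1 = -36, attained at (1, -2).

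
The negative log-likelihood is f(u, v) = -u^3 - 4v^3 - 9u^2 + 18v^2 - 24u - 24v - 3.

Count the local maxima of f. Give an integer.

1

f separates as a function of u plus a function of v, so ∇f=0 decouples.
∂f/∂u = -3(u + 2)(u + 4) = 0 at u ∈ {-4, -2}; ∂f/∂v = -12(v - 2)(v - 1) = 0 at v ∈ {1, 2}.
The Hessian is diagonal: diag(f_uu, f_vv). Second derivatives: f_uu(-4)=6, f_uu(-2)=-6; f_vv(1)=12, f_vv(2)=-12.
Local maxima occur where both diagonal entries negative: (-2, 2). Count: 1.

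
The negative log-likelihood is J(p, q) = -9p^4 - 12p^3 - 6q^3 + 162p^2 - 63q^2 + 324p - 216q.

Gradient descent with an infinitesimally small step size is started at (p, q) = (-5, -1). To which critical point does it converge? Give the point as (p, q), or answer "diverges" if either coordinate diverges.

J is separable, so gradient descent decouples: p follows -∂J/∂p, q follows -∂J/∂q.
∂J/∂p = -36(p - 3)(p + 1)(p + 3); at p=-5 this is 2304, so p decreases.
∂J/∂q = -18(q + 3)(q + 4); at q=-1 this is -108, so q increases.
The p-coordinate has no critical point in that direction and runs off to infinity.

diverges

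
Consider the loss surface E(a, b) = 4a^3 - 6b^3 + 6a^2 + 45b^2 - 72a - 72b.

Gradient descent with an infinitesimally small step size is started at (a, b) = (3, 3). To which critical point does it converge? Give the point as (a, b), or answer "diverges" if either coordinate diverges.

(2, 1)

E is separable, so gradient descent decouples: a follows -∂E/∂a, b follows -∂E/∂b.
∂E/∂a = 12(a - 2)(a + 3); at a=3 this is 72, so a decreases.
∂E/∂b = -18(b - 4)(b - 1); at b=3 this is 36, so b decreases.
a converges to its nearest critical value 2 (a local min of the a-part); b converges to 1. The iterate converges to (2, 1).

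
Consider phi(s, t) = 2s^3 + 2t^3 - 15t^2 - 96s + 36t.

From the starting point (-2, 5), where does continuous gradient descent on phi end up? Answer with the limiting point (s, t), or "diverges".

phi is separable, so gradient descent decouples: s follows -∂phi/∂s, t follows -∂phi/∂t.
∂phi/∂s = 6(s - 4)(s + 4); at s=-2 this is -72, so s increases.
∂phi/∂t = 6(t - 3)(t - 2); at t=5 this is 36, so t decreases.
s converges to its nearest critical value 4 (a local min of the s-part); t converges to 3. The iterate converges to (4, 3).

(4, 3)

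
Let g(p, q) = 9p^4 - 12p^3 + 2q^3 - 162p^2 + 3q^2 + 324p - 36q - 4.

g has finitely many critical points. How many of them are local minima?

2

g separates as a function of p plus a function of q, so ∇g=0 decouples.
∂g/∂p = 36(p - 3)(p - 1)(p + 3) = 0 at p ∈ {-3, 1, 3}; ∂g/∂q = 6(q - 2)(q + 3) = 0 at q ∈ {-3, 2}.
The Hessian is diagonal: diag(g_pp, g_qq). Second derivatives: g_pp(-3)=864, g_pp(1)=-288, g_pp(3)=432; g_qq(-3)=-30, g_qq(2)=30.
Local minima occur where both diagonal entries positive: (-3, 2), (3, 2). Count: 2.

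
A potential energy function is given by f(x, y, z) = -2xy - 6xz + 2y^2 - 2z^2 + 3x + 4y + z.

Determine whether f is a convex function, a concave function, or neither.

neither

f is quadratic, so its Hessian is the constant matrix H = [[0, -2, -6], [-2, 4, 0], [-6, 0, -4]].
Leading principal minors: 0, -4, -128.
Neither pattern holds ⇒ H is indefinite ⇒ neither convex nor concave.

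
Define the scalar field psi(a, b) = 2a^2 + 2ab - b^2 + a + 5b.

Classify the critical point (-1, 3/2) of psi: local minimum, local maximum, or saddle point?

saddle point

The Hessian of psi is constant: H = [[4, 2], [2, -2]].
det(H) = 4·(-2) − 2² = -12.
Since det(H) < 0, H is indefinite and the critical point is a saddle point.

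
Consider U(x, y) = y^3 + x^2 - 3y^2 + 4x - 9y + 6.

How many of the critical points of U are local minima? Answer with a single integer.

1

U separates as a function of x plus a function of y, so ∇U=0 decouples.
∂U/∂x = 2(x + 2) = 0 at x ∈ {-2}; ∂U/∂y = 3(y - 3)(y + 1) = 0 at y ∈ {-1, 3}.
The Hessian is diagonal: diag(U_xx, U_yy). Second derivatives: U_xx(-2)=2; U_yy(-1)=-12, U_yy(3)=12.
Local minima occur where both diagonal entries positive: (-2, 3). Count: 1.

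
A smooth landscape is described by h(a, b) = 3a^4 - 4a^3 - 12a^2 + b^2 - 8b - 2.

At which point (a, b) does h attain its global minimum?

(2, 4)

h(a,b) separates as P(a) + Q(b) − 2, so its minimum is min P + min Q − 2.
P'(a) = 12a(a - 2)(a + 1) vanishes at a ∈ {-1, 0, 2}; Q'(b) = 2b - 8 vanishes at b ∈ {4}.
Local minima of P (where P''>0): P(-1)=-5, P(2)=-32. Local minima of Q: Q(4)=-16.
So the global minimum of h is P(2) + Q(4) − 2 = -32 − 16 − 2 = -50, attained at (2, 4).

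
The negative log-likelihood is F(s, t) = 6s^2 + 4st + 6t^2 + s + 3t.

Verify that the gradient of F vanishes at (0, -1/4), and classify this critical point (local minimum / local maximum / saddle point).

local minimum

∇F = (12s + 4t + 1, 4s + 12t + 3); substituting (0, -1/4) gives ∇F = (0, 0), so (0, -1/4) is indeed a critical point.
The Hessian of F is constant: H = [[12, 4], [4, 12]].
det(H) = 12·12 − 4² = 128.
det(H) > 0 and tr(H) = 24 > 0, so H is positive definite and the point is a local minimum.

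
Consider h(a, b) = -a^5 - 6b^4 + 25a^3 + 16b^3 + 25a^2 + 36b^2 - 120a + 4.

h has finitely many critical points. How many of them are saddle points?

h separates as a function of a plus a function of b, so ∇h=0 decouples.
∂h/∂a = -5(a - 4)(a - 1)(a + 2)(a + 3) = 0 at a ∈ {-3, -2, 1, 4}; ∂h/∂b = -24b(b - 3)(b + 1) = 0 at b ∈ {-1, 0, 3}.
The Hessian is diagonal: diag(h_aa, h_bb). Second derivatives: h_aa(-3)=140, h_aa(-2)=-90, h_aa(1)=180, h_aa(4)=-630; h_bb(-1)=-96, h_bb(0)=72, h_bb(3)=-288.
Saddle points occur where the two diagonal entries have opposite signs: (-3, -1), (-3, 3), (-2, 0), (1, -1), (1, 3), (4, 0). Count: 6.

6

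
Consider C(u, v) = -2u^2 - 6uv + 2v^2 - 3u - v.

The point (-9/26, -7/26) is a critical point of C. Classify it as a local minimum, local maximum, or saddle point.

The Hessian of C is constant: H = [[-4, -6], [-6, 4]].
det(H) = (-4)·4 − (-6)² = -52.
Since det(H) < 0, H is indefinite and the critical point is a saddle point.

saddle point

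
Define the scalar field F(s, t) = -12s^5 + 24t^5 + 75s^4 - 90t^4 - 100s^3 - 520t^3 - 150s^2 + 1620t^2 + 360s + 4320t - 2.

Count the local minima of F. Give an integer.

4

F separates as a function of s plus a function of t, so ∇F=0 decouples.
∂F/∂s = -60(s - 3)(s - 2)(s - 1)(s + 1) = 0 at s ∈ {-1, 1, 2, 3}; ∂F/∂t = 120(t - 4)(t - 3)(t + 1)(t + 3) = 0 at t ∈ {-3, -1, 3, 4}.
The Hessian is diagonal: diag(F_ss, F_tt). Second derivatives: F_ss(-1)=1440, F_ss(1)=-240, F_ss(2)=180, F_ss(3)=-480; F_tt(-3)=-10080, F_tt(-1)=4800, F_tt(3)=-2880, F_tt(4)=4200.
Local minima occur where both diagonal entries positive: (-1, -1), (-1, 4), (2, -1), (2, 4). Count: 4.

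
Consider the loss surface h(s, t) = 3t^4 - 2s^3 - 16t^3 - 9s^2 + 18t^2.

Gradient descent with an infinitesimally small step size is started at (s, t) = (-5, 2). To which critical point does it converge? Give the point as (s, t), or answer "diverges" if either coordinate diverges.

(-3, 3)

h is separable, so gradient descent decouples: s follows -∂h/∂s, t follows -∂h/∂t.
∂h/∂s = -6s(s + 3); at s=-5 this is -60, so s increases.
∂h/∂t = 12t(t - 3)(t - 1); at t=2 this is -24, so t increases.
s converges to its nearest critical value -3 (a local min of the s-part); t converges to 3. The iterate converges to (-3, 3).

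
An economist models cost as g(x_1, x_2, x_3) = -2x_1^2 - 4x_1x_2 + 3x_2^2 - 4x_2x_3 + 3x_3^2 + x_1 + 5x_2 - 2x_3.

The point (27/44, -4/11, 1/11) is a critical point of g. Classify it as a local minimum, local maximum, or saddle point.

saddle point

The Hessian is constant: H = [[-4, -4, 0], [-4, 6, -4], [0, -4, 6]].
Leading principal minors: Δ₁ = -4, Δ₂ = -40, Δ₃ = -176.
The minors fit neither the all-positive nor the alternating-sign pattern, so H is indefinite: a saddle point.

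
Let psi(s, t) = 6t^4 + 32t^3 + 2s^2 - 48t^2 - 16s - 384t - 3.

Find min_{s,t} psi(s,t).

-643

psi(s,t) separates as P(s) + Q(t) − 3, so its minimum is min P + min Q − 3.
P'(s) = 4s - 16 vanishes at s ∈ {4}; Q'(t) = 24(t - 2)(t + 2)(t + 4) vanishes at t ∈ {-4, -2, 2}.
Local minima of P (where P''>0): P(4)=-32. Local minima of Q: Q(-4)=256, Q(2)=-608.
So the global minimum of psi is P(4) + Q(2) − 3 = -32 − 608 − 3 = -643, attained at (4, 2).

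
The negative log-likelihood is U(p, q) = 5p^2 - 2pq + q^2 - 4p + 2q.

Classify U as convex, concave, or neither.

convex

U is quadratic, so its Hessian is the constant matrix H = [[10, -2], [-2, 2]].
det(H) = 16, tr(H) = 12.
det(H) > 0 and tr(H) > 0, so H is positive definite everywhere: convex.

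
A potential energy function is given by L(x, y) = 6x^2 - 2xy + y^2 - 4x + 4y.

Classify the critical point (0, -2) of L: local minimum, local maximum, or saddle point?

local minimum

The Hessian of L is constant: H = [[12, -2], [-2, 2]].
det(H) = 12·2 − (-2)² = 20.
det(H) > 0 and tr(H) = 14 > 0, so H is positive definite and the point is a local minimum.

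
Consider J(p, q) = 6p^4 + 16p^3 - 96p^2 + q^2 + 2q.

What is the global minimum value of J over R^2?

J(p,q) separates as A(p) + B(q), so its minimum is min A + min B.
A'(p) = 24p(p - 2)(p + 4) vanishes at p ∈ {-4, 0, 2}; B'(q) = 2q + 2 vanishes at q ∈ {-1}.
Local minima of A (where A''>0): A(-4)=-1024, A(2)=-160. Local minima of B: B(-1)=-1.
So the global minimum of J is A(-4) + B(-1) = -1024 − 1 = -1025, attained at (-4, -1).

-1025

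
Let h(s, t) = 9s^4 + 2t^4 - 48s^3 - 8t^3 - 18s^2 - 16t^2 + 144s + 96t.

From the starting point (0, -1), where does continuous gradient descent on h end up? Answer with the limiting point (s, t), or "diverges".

(-1, -2)

h is separable, so gradient descent decouples: s follows -∂h/∂s, t follows -∂h/∂t.
∂h/∂s = 36(s - 4)(s - 1)(s + 1); at s=0 this is 144, so s decreases.
∂h/∂t = 8(t - 3)(t - 2)(t + 2); at t=-1 this is 96, so t decreases.
s converges to its nearest critical value -1 (a local min of the s-part); t converges to -2. The iterate converges to (-1, -2).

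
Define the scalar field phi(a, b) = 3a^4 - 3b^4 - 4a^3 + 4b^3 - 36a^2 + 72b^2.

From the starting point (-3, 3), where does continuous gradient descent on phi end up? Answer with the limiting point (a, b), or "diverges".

(-2, 0)

phi is separable, so gradient descent decouples: a follows -∂phi/∂a, b follows -∂phi/∂b.
∂phi/∂a = 12a(a - 3)(a + 2); at a=-3 this is -216, so a increases.
∂phi/∂b = -12b(b - 4)(b + 3); at b=3 this is 216, so b decreases.
a converges to its nearest critical value -2 (a local min of the a-part); b converges to 0. The iterate converges to (-2, 0).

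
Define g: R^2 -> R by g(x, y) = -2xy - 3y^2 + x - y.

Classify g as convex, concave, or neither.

g is quadratic, so its Hessian is the constant matrix H = [[0, -2], [-2, -6]].
det(H) = -4, tr(H) = -6.
det(H) < 0, so H is indefinite: neither convex nor concave.

neither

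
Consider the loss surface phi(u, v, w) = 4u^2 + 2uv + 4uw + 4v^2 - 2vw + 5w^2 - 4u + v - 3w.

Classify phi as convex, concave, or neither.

phi is quadratic, so its Hessian is the constant matrix H = [[8, 2, 4], [2, 8, -2], [4, -2, 10]].
Leading principal minors: 8, 60, 408.
All positive ⇒ H ≻ 0 ⇒ convex.

convex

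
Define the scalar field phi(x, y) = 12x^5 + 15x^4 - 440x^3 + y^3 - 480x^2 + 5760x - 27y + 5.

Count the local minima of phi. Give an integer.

phi separates as a function of x plus a function of y, so ∇phi=0 decouples.
∂phi/∂x = 60(x - 4)(x - 2)(x + 3)(x + 4) = 0 at x ∈ {-4, -3, 2, 4}; ∂phi/∂y = 3(y - 3)(y + 3) = 0 at y ∈ {-3, 3}.
The Hessian is diagonal: diag(phi_xx, phi_yy). Second derivatives: phi_xx(-4)=-2880, phi_xx(-3)=2100, phi_xx(2)=-3600, phi_xx(4)=6720; phi_yy(-3)=-18, phi_yy(3)=18.
Local minima occur where both diagonal entries positive: (-3, 3), (4, 3). Count: 2.

2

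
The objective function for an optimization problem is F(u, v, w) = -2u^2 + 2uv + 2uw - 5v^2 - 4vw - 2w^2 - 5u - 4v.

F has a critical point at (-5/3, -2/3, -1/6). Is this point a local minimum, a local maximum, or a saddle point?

local maximum

The Hessian is constant: H = [[-4, 2, 2], [2, -10, -4], [2, -4, -4]].
Leading principal minors: Δ₁ = -4, Δ₂ = 36, Δ₃ = -72.
The minors alternate sign starting negative (−, +, −), so H is negative definite: a local maximum.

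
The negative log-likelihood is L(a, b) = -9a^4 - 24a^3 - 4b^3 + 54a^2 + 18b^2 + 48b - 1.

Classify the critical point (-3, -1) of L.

The mixed partial ∂²L/∂a∂b is 0, so the Hessian at any point is diag(L_aa, L_bb) = diag(36(-3a^2 - 4a + 3), 12(-2b + 3)).
At (-3, -1): H = diag(-432, 60).
The eigenvalues have opposite signs, so H is indefinite: a saddle point.

saddle point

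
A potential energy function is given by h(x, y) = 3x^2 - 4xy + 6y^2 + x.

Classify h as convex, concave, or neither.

convex

h is quadratic, so its Hessian is the constant matrix H = [[6, -4], [-4, 12]].
det(H) = 56, tr(H) = 18.
det(H) > 0 and tr(H) > 0, so H is positive definite everywhere: convex.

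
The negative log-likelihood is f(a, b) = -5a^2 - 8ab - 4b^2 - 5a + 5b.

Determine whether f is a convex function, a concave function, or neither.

concave

f is quadratic, so its Hessian is the constant matrix H = [[-10, -8], [-8, -8]].
det(H) = 16, tr(H) = -18.
det(H) > 0 and tr(H) < 0, so H is negative definite everywhere: concave.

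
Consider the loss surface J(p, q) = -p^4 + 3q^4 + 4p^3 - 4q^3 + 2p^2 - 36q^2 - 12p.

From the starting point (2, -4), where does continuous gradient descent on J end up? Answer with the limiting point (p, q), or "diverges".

J is separable, so gradient descent decouples: p follows -∂J/∂p, q follows -∂J/∂q.
∂J/∂p = -4(p - 3)(p - 1)(p + 1); at p=2 this is 12, so p decreases.
∂J/∂q = 12q(q - 3)(q + 2); at q=-4 this is -672, so q increases.
p converges to its nearest critical value 1 (a local min of the p-part); q converges to -2. The iterate converges to (1, -2).

(1, -2)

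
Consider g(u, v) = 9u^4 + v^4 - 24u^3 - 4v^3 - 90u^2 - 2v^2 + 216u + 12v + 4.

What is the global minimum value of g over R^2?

-461

g(u,v) separates as P(u) + Q(v) + 4, so its minimum is min P + min Q + 4.
P'(u) = 36(u - 3)(u - 1)(u + 2) vanishes at u ∈ {-2, 1, 3}; Q'(v) = 4(v - 3)(v - 1)(v + 1) vanishes at v ∈ {-1, 1, 3}.
Local minima of P (where P''>0): P(-2)=-456, P(3)=-81. Local minima of Q: Q(-1)=-9, Q(3)=-9.
So the global minimum of g is P(-2) + Q(-1) + 4 = -456 − 9 + 4 = -461, attained at (-2, -1).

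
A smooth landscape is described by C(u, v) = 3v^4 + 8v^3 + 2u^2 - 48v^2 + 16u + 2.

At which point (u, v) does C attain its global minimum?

(-4, -4)

C(u,v) separates as P(u) + Q(v) + 2, so its minimum is min P + min Q + 2.
P'(u) = 4u + 16 vanishes at u ∈ {-4}; Q'(v) = 12v(v - 2)(v + 4) vanishes at v ∈ {-4, 0, 2}.
Local minima of P (where P''>0): P(-4)=-32. Local minima of Q: Q(-4)=-512, Q(2)=-80.
So the global minimum of C is P(-4) + Q(-4) + 2 = -32 − 512 + 2 = -542, attained at (-4, -4).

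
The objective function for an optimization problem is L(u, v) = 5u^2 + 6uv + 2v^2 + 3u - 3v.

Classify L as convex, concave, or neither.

L is quadratic, so its Hessian is the constant matrix H = [[10, 6], [6, 4]].
det(H) = 4, tr(H) = 14.
det(H) > 0 and tr(H) > 0, so H is positive definite everywhere: convex.

convex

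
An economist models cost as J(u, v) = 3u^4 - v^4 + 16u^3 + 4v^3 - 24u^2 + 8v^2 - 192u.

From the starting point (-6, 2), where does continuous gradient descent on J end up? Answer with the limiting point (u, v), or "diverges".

J is separable, so gradient descent decouples: u follows -∂J/∂u, v follows -∂J/∂v.
∂J/∂u = 12(u - 2)(u + 2)(u + 4); at u=-6 this is -768, so u increases.
∂J/∂v = -4v(v - 4)(v + 1); at v=2 this is 48, so v decreases.
u converges to its nearest critical value -4 (a local min of the u-part); v converges to 0. The iterate converges to (-4, 0).

(-4, 0)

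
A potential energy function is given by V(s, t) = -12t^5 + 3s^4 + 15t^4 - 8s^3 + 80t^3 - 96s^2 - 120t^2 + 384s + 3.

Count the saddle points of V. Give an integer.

6

V separates as a function of s plus a function of t, so ∇V=0 decouples.
∂V/∂s = 12(s - 4)(s - 2)(s + 4) = 0 at s ∈ {-4, 2, 4}; ∂V/∂t = -60t(t - 2)(t - 1)(t + 2) = 0 at t ∈ {-2, 0, 1, 2}.
The Hessian is diagonal: diag(V_ss, V_tt). Second derivatives: V_ss(-4)=576, V_ss(2)=-144, V_ss(4)=192; V_tt(-2)=1440, V_tt(0)=-240, V_tt(1)=180, V_tt(2)=-480.
Saddle points occur where the two diagonal entries have opposite signs: (-4, 0), (-4, 2), (2, -2), (2, 1), (4, 0), (4, 2). Count: 6.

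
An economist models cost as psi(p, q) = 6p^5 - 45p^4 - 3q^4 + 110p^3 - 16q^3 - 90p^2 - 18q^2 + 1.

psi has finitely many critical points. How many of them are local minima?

2

psi separates as a function of p plus a function of q, so ∇psi=0 decouples.
∂psi/∂p = 30p(p - 3)(p - 2)(p - 1) = 0 at p ∈ {0, 1, 2, 3}; ∂psi/∂q = -12q(q + 1)(q + 3) = 0 at q ∈ {-3, -1, 0}.
The Hessian is diagonal: diag(psi_pp, psi_qq). Second derivatives: psi_pp(0)=-180, psi_pp(1)=60, psi_pp(2)=-60, psi_pp(3)=180; psi_qq(-3)=-72, psi_qq(-1)=24, psi_qq(0)=-36.
Local minima occur where both diagonal entries positive: (1, -1), (3, -1). Count: 2.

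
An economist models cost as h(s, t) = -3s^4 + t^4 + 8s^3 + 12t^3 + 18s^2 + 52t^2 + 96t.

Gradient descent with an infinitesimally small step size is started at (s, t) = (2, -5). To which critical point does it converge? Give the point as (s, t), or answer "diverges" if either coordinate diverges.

h is separable, so gradient descent decouples: s follows -∂h/∂s, t follows -∂h/∂t.
∂h/∂s = -12s(s - 3)(s + 1); at s=2 this is 72, so s decreases.
∂h/∂t = 4(t + 2)(t + 3)(t + 4); at t=-5 this is -24, so t increases.
s converges to its nearest critical value 0 (a local min of the s-part); t converges to -4. The iterate converges to (0, -4).

(0, -4)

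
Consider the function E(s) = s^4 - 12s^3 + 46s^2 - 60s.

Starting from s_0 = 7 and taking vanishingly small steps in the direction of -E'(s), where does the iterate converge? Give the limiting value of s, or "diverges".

5

E'(s) = 4(s - 5)(s - 3)(s - 1), so E'(7) = 192.
Gradient descent moves in the -E' direction, i.e. s is decreasing.
The nearest critical point in that direction is s = 5, where E'' = 32 > 0 (a local minimum). The iterate converges there.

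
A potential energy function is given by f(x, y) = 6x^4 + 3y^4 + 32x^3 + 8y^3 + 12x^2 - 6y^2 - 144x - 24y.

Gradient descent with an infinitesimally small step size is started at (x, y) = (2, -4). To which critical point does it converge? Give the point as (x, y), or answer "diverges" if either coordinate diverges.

f is separable, so gradient descent decouples: x follows -∂f/∂x, y follows -∂f/∂y.
∂f/∂x = 24(x - 1)(x + 2)(x + 3); at x=2 this is 480, so x decreases.
∂f/∂y = 12(y - 1)(y + 1)(y + 2); at y=-4 this is -360, so y increases.
x converges to its nearest critical value 1 (a local min of the x-part); y converges to -2. The iterate converges to (1, -2).

(1, -2)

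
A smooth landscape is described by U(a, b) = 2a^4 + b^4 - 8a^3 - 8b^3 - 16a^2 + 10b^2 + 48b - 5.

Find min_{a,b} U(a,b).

-290

U(a,b) separates as P(a) + Q(b) − 5, so its minimum is min P + min Q − 5.
P'(a) = 8a(a - 4)(a + 1) vanishes at a ∈ {-1, 0, 4}; Q'(b) = 4(b - 4)(b - 3)(b + 1) vanishes at b ∈ {-1, 3, 4}.
Local minima of P (where P''>0): P(-1)=-6, P(4)=-256. Local minima of Q: Q(-1)=-29, Q(4)=96.
So the global minimum of U is P(4) + Q(-1) − 5 = -256 − 29 − 5 = -290, attained at (4, -1).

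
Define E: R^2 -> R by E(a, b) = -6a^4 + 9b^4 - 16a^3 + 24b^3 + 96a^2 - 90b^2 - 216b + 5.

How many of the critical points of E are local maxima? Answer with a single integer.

E separates as a function of a plus a function of b, so ∇E=0 decouples.
∂E/∂a = -24a(a - 2)(a + 4) = 0 at a ∈ {-4, 0, 2}; ∂E/∂b = 36(b - 2)(b + 1)(b + 3) = 0 at b ∈ {-3, -1, 2}.
The Hessian is diagonal: diag(E_aa, E_bb). Second derivatives: E_aa(-4)=-576, E_aa(0)=192, E_aa(2)=-288; E_bb(-3)=360, E_bb(-1)=-216, E_bb(2)=540.
Local maxima occur where both diagonal entries negative: (-4, -1), (2, -1). Count: 2.

2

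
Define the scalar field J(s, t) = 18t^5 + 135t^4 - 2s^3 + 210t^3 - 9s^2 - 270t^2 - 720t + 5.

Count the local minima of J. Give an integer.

J separates as a function of s plus a function of t, so ∇J=0 decouples.
∂J/∂s = -6s(s + 3) = 0 at s ∈ {-3, 0}; ∂J/∂t = 90(t - 1)(t + 1)(t + 2)(t + 4) = 0 at t ∈ {-4, -2, -1, 1}.
The Hessian is diagonal: diag(J_ss, J_tt). Second derivatives: J_ss(-3)=18, J_ss(0)=-18; J_tt(-4)=-2700, J_tt(-2)=540, J_tt(-1)=-540, J_tt(1)=2700.
Local minima occur where both diagonal entries positive: (-3, -2), (-3, 1). Count: 2.

2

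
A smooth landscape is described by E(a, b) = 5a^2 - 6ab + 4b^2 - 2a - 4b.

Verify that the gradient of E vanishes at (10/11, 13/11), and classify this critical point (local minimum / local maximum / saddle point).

local minimum

∇E = (10a - 6b - 2, -6a + 8b - 4); substituting (10/11, 13/11) gives ∇E = (0, 0), so (10/11, 13/11) is indeed a critical point.
The Hessian of E is constant: H = [[10, -6], [-6, 8]].
det(H) = 10·8 − (-6)² = 44.
det(H) > 0 and tr(H) = 18 > 0, so H is positive definite and the point is a local minimum.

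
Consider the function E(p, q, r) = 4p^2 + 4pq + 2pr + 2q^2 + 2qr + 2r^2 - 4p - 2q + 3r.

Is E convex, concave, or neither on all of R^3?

E is quadratic, so its Hessian is the constant matrix H = [[8, 4, 2], [4, 4, 2], [2, 2, 4]].
Leading principal minors: 8, 16, 48.
All positive ⇒ H ≻ 0 ⇒ convex.

convex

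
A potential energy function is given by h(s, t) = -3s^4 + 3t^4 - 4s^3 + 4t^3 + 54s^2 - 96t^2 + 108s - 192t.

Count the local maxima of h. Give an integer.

h separates as a function of s plus a function of t, so ∇h=0 decouples.
∂h/∂s = -12(s - 3)(s + 1)(s + 3) = 0 at s ∈ {-3, -1, 3}; ∂h/∂t = 12(t - 4)(t + 1)(t + 4) = 0 at t ∈ {-4, -1, 4}.
The Hessian is diagonal: diag(h_ss, h_tt). Second derivatives: h_ss(-3)=-144, h_ss(-1)=96, h_ss(3)=-288; h_tt(-4)=288, h_tt(-1)=-180, h_tt(4)=480.
Local maxima occur where both diagonal entries negative: (-3, -1), (3, -1). Count: 2.

2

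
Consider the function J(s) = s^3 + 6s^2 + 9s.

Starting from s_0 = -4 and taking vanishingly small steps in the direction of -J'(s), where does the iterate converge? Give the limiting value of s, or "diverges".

J'(s) = 3(s + 1)(s + 3), so J'(-4) = 9.
Gradient descent moves in the -J' direction, i.e. s is decreasing.
There is no critical point below s=-4, and J' keeps the same sign, so the iterate runs off to −∞.

diverges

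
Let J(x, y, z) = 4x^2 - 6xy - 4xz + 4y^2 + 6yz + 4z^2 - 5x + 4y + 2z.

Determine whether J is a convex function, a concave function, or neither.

J is quadratic, so its Hessian is the constant matrix H = [[8, -6, -4], [-6, 8, 6], [-4, 6, 8]].
Leading principal minors: 8, 28, 96.
All positive ⇒ H ≻ 0 ⇒ convex.

convex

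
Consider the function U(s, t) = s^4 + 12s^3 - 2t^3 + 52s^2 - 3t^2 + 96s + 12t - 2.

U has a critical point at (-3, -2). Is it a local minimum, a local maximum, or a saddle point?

The mixed partial ∂²U/∂s∂t is 0, so the Hessian at any point is diag(U_ss, U_tt) = diag(4(3s^2 + 18s + 26), -6(2t + 1)).
At (-3, -2): H = diag(-4, 18).
The eigenvalues have opposite signs, so H is indefinite: a saddle point.

saddle point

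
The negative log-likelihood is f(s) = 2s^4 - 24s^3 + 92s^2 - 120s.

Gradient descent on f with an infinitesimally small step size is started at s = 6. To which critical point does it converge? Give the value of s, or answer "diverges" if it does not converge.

5

f'(s) = 8(s - 5)(s - 3)(s - 1), so f'(6) = 120.
Gradient descent moves in the -f' direction, i.e. s is decreasing.
The nearest critical point in that direction is s = 5, where f'' = 64 > 0 (a local minimum). The iterate converges there.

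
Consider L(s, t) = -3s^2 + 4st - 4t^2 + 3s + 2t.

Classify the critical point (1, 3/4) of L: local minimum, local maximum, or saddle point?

The Hessian of L is constant: H = [[-6, 4], [4, -8]].
det(H) = (-6)·(-8) − 4² = 32.
det(H) > 0 and tr(H) = -14 < 0, so H is negative definite and the point is a local maximum.

local maximum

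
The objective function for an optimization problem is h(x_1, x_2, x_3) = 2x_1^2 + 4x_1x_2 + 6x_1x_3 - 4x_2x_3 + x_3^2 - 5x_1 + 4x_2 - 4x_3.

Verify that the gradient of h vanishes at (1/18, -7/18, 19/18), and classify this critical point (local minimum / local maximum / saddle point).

∇h = (4x_1 + 4x_2 + 6x_3 - 5, 4x_1 - 4x_3 + 4, 6x_1 - 4x_2 + 2x_3 - 4); substituting (1/18, -7/18, 19/18) gives ∇h = (0, 0, 0), so (1/18, -7/18, 19/18) is indeed a critical point.
The Hessian is constant: H = [[4, 4, 6], [4, 0, -4], [6, -4, 2]].
Leading principal minors: Δ₁ = 4, Δ₂ = -16, Δ₃ = -288.
The minors fit neither the all-positive nor the alternating-sign pattern, so H is indefinite: a saddle point.

saddle point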